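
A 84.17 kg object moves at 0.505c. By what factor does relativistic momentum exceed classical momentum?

p_rel = γmv, p_class = mv
Ratio = γ = 1/√(1 - 0.505²) = 1.159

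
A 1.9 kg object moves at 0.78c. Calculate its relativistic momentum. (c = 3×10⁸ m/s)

γ = 1/√(1 - 0.78²) = 1.598
v = 0.78 × 3×10⁸ = 2.340×10⁸ m/s
p = γmv = 1.598 × 1.9 × 2.340×10⁸ = 7.105×10⁸ kg·m/s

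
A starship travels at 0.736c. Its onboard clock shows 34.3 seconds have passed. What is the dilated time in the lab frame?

Proper time Δt₀ = 34.3 seconds
γ = 1/√(1 - 0.736²) = 1.47715
Δt = γΔt₀ = 1.47715 × 34.3 = 50.67 seconds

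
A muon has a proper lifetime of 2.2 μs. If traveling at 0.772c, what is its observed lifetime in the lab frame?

Proper lifetime τ₀ = 2.2 μs
γ = 1/√(1 - 0.772²) = 1.573
τ = γτ₀ = 1.573 × 2.2 μs = 3.461 μs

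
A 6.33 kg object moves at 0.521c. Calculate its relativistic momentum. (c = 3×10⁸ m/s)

γ = 1/√(1 - 0.521²) = 1.1716
v = 0.521 × 3×10⁸ = 1.563×10⁸ m/s
p = γmv = 1.1716 × 6.33 × 1.563×10⁸ = 1.159×10⁹ kg·m/s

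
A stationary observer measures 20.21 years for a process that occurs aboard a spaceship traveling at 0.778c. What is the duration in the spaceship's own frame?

Dilated time Δt = 20.21 years
γ = 1/√(1 - 0.778²) = 1.5917
Δt₀ = Δt/γ = 20.21/1.5917 = 12.70 years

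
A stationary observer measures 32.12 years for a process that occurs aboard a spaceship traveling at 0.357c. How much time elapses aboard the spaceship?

Dilated time Δt = 32.12 years
γ = 1/√(1 - 0.357²) = 1.0705
Δt₀ = Δt/γ = 32.12/1.0705 = 30.00 years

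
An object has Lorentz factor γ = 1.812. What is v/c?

From γ = 1/√(1 - v²/c²):
1/γ² = 1/1.812² = 0.3046
v²/c² = 1 - 0.3046 = 0.6954
v/c = √(0.6954) = 0.8339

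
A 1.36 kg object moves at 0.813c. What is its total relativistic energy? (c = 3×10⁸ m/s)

γ = 1/√(1 - 0.813²) = 1.717
mc² = 1.36 × (3×10⁸)² = 1.224×10¹⁷ J
E = γmc² = 1.717 × 1.224×10¹⁷ = 2.102×10¹⁷ J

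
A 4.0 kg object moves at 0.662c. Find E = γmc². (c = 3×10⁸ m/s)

γ = 1/√(1 - 0.662²) = 1.3342
mc² = 4.0 × (3×10⁸)² = 3.600×10¹⁷ J
E = γmc² = 1.3342 × 3.600×10¹⁷ = 4.803×10¹⁷ J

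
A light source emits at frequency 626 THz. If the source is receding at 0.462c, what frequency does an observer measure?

β = v/c = 0.462
(1-β)/(1+β) = 0.538/1.462 = 0.3680
Doppler factor = √(0.3680) = 0.6066
f_obs = 626 × 0.6066 = 379.7 THz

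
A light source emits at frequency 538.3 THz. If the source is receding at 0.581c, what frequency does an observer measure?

β = v/c = 0.581
(1-β)/(1+β) = 0.419/1.581 = 0.2650
Doppler factor = √(0.2650) = 0.5148
f_obs = 538.3 × 0.5148 = 277.1 THz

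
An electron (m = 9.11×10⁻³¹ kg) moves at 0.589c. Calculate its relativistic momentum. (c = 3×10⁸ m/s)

γ = 1/√(1 - 0.589²) = 1.2374
v = 0.589 × 3×10⁸ = 1.767×10⁸ m/s
p = γmv = 1.2374 × 9.11×10⁻³¹ × 1.767×10⁸ = 1.992×10⁻²² kg·m/s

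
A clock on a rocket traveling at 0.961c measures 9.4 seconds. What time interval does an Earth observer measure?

Proper time Δt₀ = 9.4 seconds
γ = 1/√(1 - 0.961²) = 3.616
Δt = γΔt₀ = 3.616 × 9.4 = 33.99 seconds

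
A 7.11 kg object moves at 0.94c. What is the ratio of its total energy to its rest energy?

E = γmc², E₀ = mc²
E/E₀ = γ = 1/√(1 - 0.94²) = 2.931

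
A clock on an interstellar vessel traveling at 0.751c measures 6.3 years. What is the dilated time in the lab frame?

Proper time Δt₀ = 6.3 years
γ = 1/√(1 - 0.751²) = 1.5145
Δt = γΔt₀ = 1.5145 × 6.3 = 9.541 years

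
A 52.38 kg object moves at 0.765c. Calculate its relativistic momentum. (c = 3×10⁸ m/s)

γ = 1/√(1 - 0.765²) = 1.553
v = 0.765 × 3×10⁸ = 2.295×10⁸ m/s
p = γmv = 1.553 × 52.38 × 2.295×10⁸ = 1.867×10¹⁰ kg·m/s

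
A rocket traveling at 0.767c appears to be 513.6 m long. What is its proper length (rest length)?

Contracted length L = 513.6 m
γ = 1/√(1 - 0.767²) = 1.5585
L₀ = γL = 1.5585 × 513.6 = 800.4 m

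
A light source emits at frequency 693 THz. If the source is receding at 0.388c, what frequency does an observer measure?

β = v/c = 0.388
(1-β)/(1+β) = 0.612/1.388 = 0.4409
Doppler factor = √(0.4409) = 0.6640
f_obs = 693 × 0.6640 = 460.2 THz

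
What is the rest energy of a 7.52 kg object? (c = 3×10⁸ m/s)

c² = (3×10⁸)² = 9.000×10¹⁶ m²/s²
E₀ = mc² = 7.52 × 9.000×10¹⁶ = 6.768×10¹⁷ J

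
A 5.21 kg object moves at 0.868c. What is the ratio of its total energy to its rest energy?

E = γmc², E₀ = mc²
E/E₀ = γ = 1/√(1 - 0.868²) = 2.014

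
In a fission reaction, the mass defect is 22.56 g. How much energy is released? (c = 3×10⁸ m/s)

Convert mass defect: Δm = 22.56 g = 0.02256 kg
E = Δm·c² = 0.02256 × (3×10⁸)²
= 0.02256 × 9×10¹⁶ = 2.030×10¹⁵ J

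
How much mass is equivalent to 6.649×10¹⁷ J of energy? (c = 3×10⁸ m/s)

From E = mc², we get m = E/c²
c² = (3×10⁸)² = 9×10¹⁶ m²/s²
m = 6.649×10¹⁷ / 9×10¹⁶ = 7.388 kg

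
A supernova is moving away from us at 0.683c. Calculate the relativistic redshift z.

β = 0.683
(1+β)/(1-β) = 1.683/0.317 = 5.309
√(5.309) = 2.304
z = 2.304 - 1 = 1.304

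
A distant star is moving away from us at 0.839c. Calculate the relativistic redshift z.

β = 0.839
(1+β)/(1-β) = 1.839/0.161 = 11.422
√(11.422) = 3.380
z = 3.380 - 1 = 2.380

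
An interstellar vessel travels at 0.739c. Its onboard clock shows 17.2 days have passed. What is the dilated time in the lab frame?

Proper time Δt₀ = 17.2 days
γ = 1/√(1 - 0.739²) = 1.4843
Δt = γΔt₀ = 1.4843 × 17.2 = 25.53 days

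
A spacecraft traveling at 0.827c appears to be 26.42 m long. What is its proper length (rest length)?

Contracted length L = 26.42 m
γ = 1/√(1 - 0.827²) = 1.7787
L₀ = γL = 1.7787 × 26.42 = 46.99 m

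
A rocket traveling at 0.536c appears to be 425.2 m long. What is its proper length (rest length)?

Contracted length L = 425.2 m
γ = 1/√(1 - 0.536²) = 1.18453
L₀ = γL = 1.18453 × 425.2 = 503.7 m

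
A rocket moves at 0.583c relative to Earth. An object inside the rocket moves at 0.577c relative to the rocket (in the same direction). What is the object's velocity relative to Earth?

u = (u' + v)/(1 + u'v/c²)
Numerator: 0.577 + 0.583 = 1.16
Denominator: 1 + 0.336391 = 1.336391
u = 1.16/1.336391 = 0.8680c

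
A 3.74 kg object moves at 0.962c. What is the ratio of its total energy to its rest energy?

E = γmc², E₀ = mc²
E/E₀ = γ = 1/√(1 - 0.962²) = 3.662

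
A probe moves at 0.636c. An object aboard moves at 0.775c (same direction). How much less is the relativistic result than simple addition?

Classical: u' + v = 0.775 + 0.636 = 1.411c
Relativistic: u = (0.775 + 0.636)/(1 + 0.4929) = 1.411/1.4929 = 0.9451c
Difference: 1.411 - 0.9451 = 0.4659c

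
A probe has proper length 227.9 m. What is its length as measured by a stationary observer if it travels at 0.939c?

Proper length L₀ = 227.9 m
γ = 1/√(1 - 0.939²) = 2.9077
L = L₀/γ = 227.9/2.9077 = 78.38 m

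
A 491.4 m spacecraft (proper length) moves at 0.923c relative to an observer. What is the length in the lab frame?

Proper length L₀ = 491.4 m
γ = 1/√(1 - 0.923²) = 2.599
L = L₀/γ = 491.4/2.599 = 189.1 m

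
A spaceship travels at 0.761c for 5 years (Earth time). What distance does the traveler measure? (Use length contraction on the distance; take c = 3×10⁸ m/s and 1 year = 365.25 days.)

Earth distance: d = v × t = 0.761c × 5 yr = 3.602×10¹⁶ m
γ = 1.541
d' = d/γ = 3.602×10¹⁶/1.541 = 2.337×10¹⁶ m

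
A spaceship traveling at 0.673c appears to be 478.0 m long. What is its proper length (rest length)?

Contracted length L = 478.0 m
γ = 1/√(1 - 0.673²) = 1.352
L₀ = γL = 1.352 × 478.0 = 646.3 m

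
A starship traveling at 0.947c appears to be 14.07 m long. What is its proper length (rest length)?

Contracted length L = 14.07 m
γ = 1/√(1 - 0.947²) = 3.113
L₀ = γL = 3.113 × 14.07 = 43.80 m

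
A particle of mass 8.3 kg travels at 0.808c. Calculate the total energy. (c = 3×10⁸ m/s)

γ = 1/√(1 - 0.808²) = 1.697
mc² = 8.3 × (3×10⁸)² = 7.470×10¹⁷ J
E = γmc² = 1.697 × 7.470×10¹⁷ = 1.268×10¹⁸ J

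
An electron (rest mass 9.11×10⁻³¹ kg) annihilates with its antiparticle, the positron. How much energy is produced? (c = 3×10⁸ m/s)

Both particles have the same rest mass, so total mass = 2m
E = 2m·c² = 2 × 9.11×10⁻³¹ × (3×10⁸)²
= 2 × 9.11×10⁻³¹ × 9×10¹⁶
= 1.640×10⁻¹³ J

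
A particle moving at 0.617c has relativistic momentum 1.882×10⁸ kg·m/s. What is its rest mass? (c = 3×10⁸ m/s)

γ = 1/√(1 - 0.617²) = 1.2707
v = 0.617 × 3×10⁸ = 1.851×10⁸ m/s
m = p/(γv) = 1.882×10⁸/(1.2707 × 1.851×10⁸) = 0.8001 kg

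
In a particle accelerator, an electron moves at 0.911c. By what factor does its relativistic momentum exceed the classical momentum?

p_rel = γmv, p_class = mv
Ratio = γ = 1/√(1 - 0.911²)
= 1/√(0.170079) = 2.425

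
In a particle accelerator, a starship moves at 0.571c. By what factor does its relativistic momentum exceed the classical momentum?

p_rel = γmv, p_class = mv
Ratio = γ = 1/√(1 - 0.571²)
= 1/√(0.673959) = 1.218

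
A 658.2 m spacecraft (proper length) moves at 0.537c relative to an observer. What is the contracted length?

Proper length L₀ = 658.2 m
γ = 1/√(1 - 0.537²) = 1.18542
L = L₀/γ = 658.2/1.18542 = 555.2 m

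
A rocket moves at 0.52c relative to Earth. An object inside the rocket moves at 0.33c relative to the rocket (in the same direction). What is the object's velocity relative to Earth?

u = (u' + v)/(1 + u'v/c²)
Numerator: 0.33 + 0.52 = 0.85
Denominator: 1 + 0.1716 = 1.1716
u = 0.85/1.1716 = 0.7255c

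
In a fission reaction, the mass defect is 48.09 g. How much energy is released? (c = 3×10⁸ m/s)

Convert mass defect: Δm = 48.09 g = 0.04809 kg
E = Δm·c² = 0.04809 × (3×10⁸)²
= 0.04809 × 9×10¹⁶ = 4.328×10¹⁵ J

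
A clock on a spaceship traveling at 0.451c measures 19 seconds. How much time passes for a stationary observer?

Proper time Δt₀ = 19 seconds
γ = 1/√(1 - 0.451²) = 1.1204
Δt = γΔt₀ = 1.1204 × 19 = 21.29 seconds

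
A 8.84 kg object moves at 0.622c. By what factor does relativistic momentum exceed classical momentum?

p_rel = γmv, p_class = mv
Ratio = γ = 1/√(1 - 0.622²) = 1.277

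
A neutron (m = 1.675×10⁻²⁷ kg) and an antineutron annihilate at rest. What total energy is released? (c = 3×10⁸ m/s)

Both particles have the same rest mass, so total mass = 2m
E = 2m·c² = 2 × 1.675×10⁻²⁷ × (3×10⁸)²
= 2 × 1.675×10⁻²⁷ × 9×10¹⁶
= 3.015×10⁻¹⁰ J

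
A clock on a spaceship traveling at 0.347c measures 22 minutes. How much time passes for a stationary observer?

Proper time Δt₀ = 22 minutes
γ = 1/√(1 - 0.347²) = 1.0663
Δt = γΔt₀ = 1.0663 × 22 = 23.46 minutes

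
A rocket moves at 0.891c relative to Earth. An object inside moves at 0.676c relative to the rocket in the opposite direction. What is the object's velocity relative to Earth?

Object's velocity in rocket frame is u' = -0.676c
u = (u' + v)/(1 + u'v/c²) = (v - 0.676)/(1 - 0.676·v/c²)
Numerator: 0.891 - 0.676 = 0.215
Denominator: 1 - 0.602316 = 0.397684
u = 0.215/0.397684 = 0.5406c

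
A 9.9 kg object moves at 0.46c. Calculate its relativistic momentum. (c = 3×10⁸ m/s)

γ = 1/√(1 - 0.46²) = 1.1262
v = 0.46 × 3×10⁸ = 1.380×10⁸ m/s
p = γmv = 1.1262 × 9.9 × 1.380×10⁸ = 1.539×10⁹ kg·m/s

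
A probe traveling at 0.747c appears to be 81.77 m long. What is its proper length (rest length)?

Contracted length L = 81.77 m
γ = 1/√(1 - 0.747²) = 1.504
L₀ = γL = 1.504 × 81.77 = 123.0 m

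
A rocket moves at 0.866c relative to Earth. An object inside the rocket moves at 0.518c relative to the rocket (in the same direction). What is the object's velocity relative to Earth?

u = (u' + v)/(1 + u'v/c²)
Numerator: 0.518 + 0.866 = 1.384
Denominator: 1 + 0.448588 = 1.448588
u = 1.384/1.448588 = 0.9554c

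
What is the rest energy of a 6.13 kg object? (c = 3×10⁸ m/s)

c² = (3×10⁸)² = 9.000×10¹⁶ m²/s²
E₀ = mc² = 6.13 × 9.000×10¹⁶ = 5.517×10¹⁷ J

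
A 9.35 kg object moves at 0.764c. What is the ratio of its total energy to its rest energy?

E = γmc², E₀ = mc²
E/E₀ = γ = 1/√(1 - 0.764²) = 1.550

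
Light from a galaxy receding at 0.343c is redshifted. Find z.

β = 0.343
(1+β)/(1-β) = 1.343/0.657 = 2.044
√(2.044) = 1.4297
z = 1.4297 - 1 = 0.4297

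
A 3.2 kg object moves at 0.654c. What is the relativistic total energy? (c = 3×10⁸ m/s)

γ = 1/√(1 - 0.654²) = 1.322
mc² = 3.2 × (3×10⁸)² = 2.880×10¹⁷ J
E = γmc² = 1.322 × 2.880×10¹⁷ = 3.807×10¹⁷ J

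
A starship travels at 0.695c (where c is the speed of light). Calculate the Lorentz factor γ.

v/c = 0.695, so (v/c)² = 0.483025
1 - (v/c)² = 0.516975
γ = 1/√(0.516975) = 1.391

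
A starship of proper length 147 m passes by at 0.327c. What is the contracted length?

Proper length L₀ = 147 m
γ = 1/√(1 - 0.327²) = 1.058
L = L₀/γ = 147/1.058 = 138.9 m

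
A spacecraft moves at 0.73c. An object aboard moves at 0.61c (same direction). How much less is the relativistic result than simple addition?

Classical: u' + v = 0.61 + 0.73 = 1.34c
Relativistic: u = (0.61 + 0.73)/(1 + 0.4453) = 1.34/1.4453 = 0.9271c
Difference: 1.34 - 0.9271 = 0.4129c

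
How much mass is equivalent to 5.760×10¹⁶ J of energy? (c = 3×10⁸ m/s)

From E = mc², we get m = E/c²
c² = (3×10⁸)² = 9×10¹⁶ m²/s²
m = 5.760×10¹⁶ / 9×10¹⁶ = 0.6400 kg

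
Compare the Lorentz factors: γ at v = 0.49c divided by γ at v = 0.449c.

γ₁ = 1/√(1 - 0.49²) = 1.147
γ₂ = 1/√(1 - 0.449²) = 1.119
γ₁/γ₂ = 1.147/1.119 = 1.025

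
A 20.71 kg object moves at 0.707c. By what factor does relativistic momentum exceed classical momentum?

p_rel = γmv, p_class = mv
Ratio = γ = 1/√(1 - 0.707²) = 1.414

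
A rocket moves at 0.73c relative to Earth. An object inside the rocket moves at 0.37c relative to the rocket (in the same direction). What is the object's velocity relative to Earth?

u = (u' + v)/(1 + u'v/c²)
Numerator: 0.37 + 0.73 = 1.1
Denominator: 1 + 0.2701 = 1.2701
u = 1.1/1.2701 = 0.8661c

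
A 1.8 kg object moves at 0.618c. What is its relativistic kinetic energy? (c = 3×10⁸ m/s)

γ = 1/√(1 - 0.618²) = 1.272
γ - 1 = 0.2720
KE = (γ-1)mc² = 0.2720 × 1.8 × (3×10⁸)² = 4.406×10¹⁶ J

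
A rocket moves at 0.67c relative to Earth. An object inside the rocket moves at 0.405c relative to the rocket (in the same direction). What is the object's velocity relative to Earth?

u = (u' + v)/(1 + u'v/c²)
Numerator: 0.405 + 0.67 = 1.075
Denominator: 1 + 0.27135 = 1.27135
u = 1.075/1.27135 = 0.8456c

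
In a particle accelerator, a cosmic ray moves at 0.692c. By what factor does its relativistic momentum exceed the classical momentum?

p_rel = γmv, p_class = mv
Ratio = γ = 1/√(1 - 0.692²)
= 1/√(0.521136) = 1.385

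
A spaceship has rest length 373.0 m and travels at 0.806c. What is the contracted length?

Proper length L₀ = 373.0 m
γ = 1/√(1 - 0.806²) = 1.689
L = L₀/γ = 373.0/1.689 = 220.8 m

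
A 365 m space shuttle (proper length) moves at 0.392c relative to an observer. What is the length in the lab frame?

Proper length L₀ = 365 m
γ = 1/√(1 - 0.392²) = 1.087
L = L₀/γ = 365/1.087 = 335.8 m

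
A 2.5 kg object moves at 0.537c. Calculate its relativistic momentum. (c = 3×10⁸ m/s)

γ = 1/√(1 - 0.537²) = 1.1854
v = 0.537 × 3×10⁸ = 1.611×10⁸ m/s
p = γmv = 1.1854 × 2.5 × 1.611×10⁸ = 4.774×10⁸ kg·m/s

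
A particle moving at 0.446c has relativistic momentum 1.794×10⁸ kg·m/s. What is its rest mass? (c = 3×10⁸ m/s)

γ = 1/√(1 - 0.446²) = 1.117
v = 0.446 × 3×10⁸ = 1.338×10⁸ m/s
m = p/(γv) = 1.794×10⁸/(1.117 × 1.338×10⁸) = 1.200 kg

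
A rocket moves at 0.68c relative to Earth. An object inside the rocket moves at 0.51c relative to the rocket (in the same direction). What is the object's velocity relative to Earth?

u = (u' + v)/(1 + u'v/c²)
Numerator: 0.51 + 0.68 = 1.19
Denominator: 1 + 0.3468 = 1.3468
u = 1.19/1.3468 = 0.8836c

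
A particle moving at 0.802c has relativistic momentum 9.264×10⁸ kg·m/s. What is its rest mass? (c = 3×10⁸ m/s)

γ = 1/√(1 - 0.802²) = 1.674
v = 0.802 × 3×10⁸ = 2.406×10⁸ m/s
m = p/(γv) = 9.264×10⁸/(1.674 × 2.406×10⁸) = 2.300 kg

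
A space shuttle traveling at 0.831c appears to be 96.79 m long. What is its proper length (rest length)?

Contracted length L = 96.79 m
γ = 1/√(1 - 0.831²) = 1.798
L₀ = γL = 1.798 × 96.79 = 174.0 m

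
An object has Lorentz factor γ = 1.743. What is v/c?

From γ = 1/√(1 - v²/c²):
1/γ² = 1/1.743² = 0.3292
v²/c² = 1 - 0.3292 = 0.6708
v/c = √(0.6708) = 0.8190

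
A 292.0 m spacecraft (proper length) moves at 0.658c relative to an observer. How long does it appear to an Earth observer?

Proper length L₀ = 292.0 m
γ = 1/√(1 - 0.658²) = 1.328
L = L₀/γ = 292.0/1.328 = 219.9 m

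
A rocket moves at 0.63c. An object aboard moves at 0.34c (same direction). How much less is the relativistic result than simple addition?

Classical: u' + v = 0.34 + 0.63 = 0.97c
Relativistic: u = (0.34 + 0.63)/(1 + 0.2142) = 0.97/1.2142 = 0.7989c
Difference: 0.97 - 0.7989 = 0.1711c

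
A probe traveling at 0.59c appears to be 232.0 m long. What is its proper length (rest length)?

Contracted length L = 232.0 m
γ = 1/√(1 - 0.59²) = 1.2385
L₀ = γL = 1.2385 × 232.0 = 287.3 m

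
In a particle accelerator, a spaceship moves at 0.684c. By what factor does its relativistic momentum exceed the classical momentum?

p_rel = γmv, p_class = mv
Ratio = γ = 1/√(1 - 0.684²)
= 1/√(0.532144) = 1.371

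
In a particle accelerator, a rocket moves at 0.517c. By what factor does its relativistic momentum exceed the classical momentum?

p_rel = γmv, p_class = mv
Ratio = γ = 1/√(1 - 0.517²)
= 1/√(0.732711) = 1.168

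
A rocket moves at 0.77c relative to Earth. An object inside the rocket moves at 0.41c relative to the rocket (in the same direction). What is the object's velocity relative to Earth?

u = (u' + v)/(1 + u'v/c²)
Numerator: 0.41 + 0.77 = 1.18
Denominator: 1 + 0.3157 = 1.3157
u = 1.18/1.3157 = 0.8969c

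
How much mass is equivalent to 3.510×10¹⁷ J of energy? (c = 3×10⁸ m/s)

From E = mc², we get m = E/c²
c² = (3×10⁸)² = 9×10¹⁶ m²/s²
m = 3.510×10¹⁷ / 9×10¹⁶ = 3.900 kg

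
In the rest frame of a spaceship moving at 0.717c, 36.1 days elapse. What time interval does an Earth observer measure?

Proper time Δt₀ = 36.1 days
γ = 1/√(1 - 0.717²) = 1.4346
Δt = γΔt₀ = 1.4346 × 36.1 = 51.79 days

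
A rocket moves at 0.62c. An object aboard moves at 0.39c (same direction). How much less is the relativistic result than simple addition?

Classical: u' + v = 0.39 + 0.62 = 1.01c
Relativistic: u = (0.39 + 0.62)/(1 + 0.2418) = 1.01/1.2418 = 0.8133c
Difference: 1.01 - 0.8133 = 0.1967c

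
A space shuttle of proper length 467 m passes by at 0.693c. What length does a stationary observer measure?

Proper length L₀ = 467 m
γ = 1/√(1 - 0.693²) = 1.387
L = L₀/γ = 467/1.387 = 336.7 m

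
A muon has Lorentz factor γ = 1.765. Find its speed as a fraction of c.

From γ = 1/√(1 - v²/c²):
1/γ² = 1/1.765² = 0.3210
v²/c² = 1 - 0.3210 = 0.6790
v/c = √(0.6790) = 0.8240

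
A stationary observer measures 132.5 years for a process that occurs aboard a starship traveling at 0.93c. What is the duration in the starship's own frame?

Dilated time Δt = 132.5 years
γ = 1/√(1 - 0.93²) = 2.721
Δt₀ = Δt/γ = 132.5/2.721 = 48.70 years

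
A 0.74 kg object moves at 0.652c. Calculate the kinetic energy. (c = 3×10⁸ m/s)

γ = 1/√(1 - 0.652²) = 1.3189
γ - 1 = 0.3189
KE = (γ-1)mc² = 0.3189 × 0.74 × (3×10⁸)² = 2.124×10¹⁶ J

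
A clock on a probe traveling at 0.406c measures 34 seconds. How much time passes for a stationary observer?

Proper time Δt₀ = 34 seconds
γ = 1/√(1 - 0.406²) = 1.094
Δt = γΔt₀ = 1.094 × 34 = 37.20 seconds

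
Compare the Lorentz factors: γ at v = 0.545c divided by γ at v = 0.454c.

γ₁ = 1/√(1 - 0.545²) = 1.193
γ₂ = 1/√(1 - 0.454²) = 1.122
γ₁/γ₂ = 1.193/1.122 = 1.063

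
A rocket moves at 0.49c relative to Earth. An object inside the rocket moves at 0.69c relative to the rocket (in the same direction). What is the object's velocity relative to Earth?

u = (u' + v)/(1 + u'v/c²)
Numerator: 0.69 + 0.49 = 1.18
Denominator: 1 + 0.3381 = 1.3381
u = 1.18/1.3381 = 0.8818c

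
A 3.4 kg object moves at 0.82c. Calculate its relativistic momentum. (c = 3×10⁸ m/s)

γ = 1/√(1 - 0.82²) = 1.747
v = 0.82 × 3×10⁸ = 2.460×10⁸ m/s
p = γmv = 1.747 × 3.4 × 2.460×10⁸ = 1.461×10⁹ kg·m/s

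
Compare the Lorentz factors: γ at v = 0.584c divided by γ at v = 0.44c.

γ₁ = 1/√(1 - 0.584²) = 1.232
γ₂ = 1/√(1 - 0.44²) = 1.114
γ₁/γ₂ = 1.232/1.114 = 1.106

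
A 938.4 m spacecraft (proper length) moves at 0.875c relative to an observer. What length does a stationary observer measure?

Proper length L₀ = 938.4 m
γ = 1/√(1 - 0.875²) = 2.0656
L = L₀/γ = 938.4/2.0656 = 454.3 m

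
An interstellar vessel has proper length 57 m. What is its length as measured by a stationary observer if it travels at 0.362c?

Proper length L₀ = 57 m
γ = 1/√(1 - 0.362²) = 1.0728
L = L₀/γ = 57/1.0728 = 53.13 m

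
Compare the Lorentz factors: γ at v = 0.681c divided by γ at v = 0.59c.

γ₁ = 1/√(1 - 0.681²) = 1.366
γ₂ = 1/√(1 - 0.59²) = 1.239
γ₁/γ₂ = 1.366/1.239 = 1.103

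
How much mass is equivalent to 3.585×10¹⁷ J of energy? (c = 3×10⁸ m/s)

From E = mc², we get m = E/c²
c² = (3×10⁸)² = 9×10¹⁶ m²/s²
m = 3.585×10¹⁷ / 9×10¹⁶ = 3.983 kg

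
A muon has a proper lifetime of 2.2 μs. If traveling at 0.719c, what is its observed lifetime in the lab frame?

Proper lifetime τ₀ = 2.2 μs
γ = 1/√(1 - 0.719²) = 1.4388
τ = γτ₀ = 1.4388 × 2.2 μs = 3.165 μs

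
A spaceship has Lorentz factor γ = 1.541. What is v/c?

From γ = 1/√(1 - v²/c²):
1/γ² = 1/1.541² = 0.42111
v²/c² = 1 - 0.42111 = 0.57889
v/c = √(0.57889) = 0.7608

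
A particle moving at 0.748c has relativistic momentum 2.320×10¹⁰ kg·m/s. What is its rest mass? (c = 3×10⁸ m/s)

γ = 1/√(1 - 0.748²) = 1.5067
v = 0.748 × 3×10⁸ = 2.244×10⁸ m/s
m = p/(γv) = 2.320×10¹⁰/(1.5067 × 2.244×10⁸) = 68.62 kg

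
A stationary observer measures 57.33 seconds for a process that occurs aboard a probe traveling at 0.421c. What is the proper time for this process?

Dilated time Δt = 57.33 seconds
γ = 1/√(1 - 0.421²) = 1.1025
Δt₀ = Δt/γ = 57.33/1.1025 = 52.00 seconds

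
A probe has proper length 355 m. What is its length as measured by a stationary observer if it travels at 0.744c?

Proper length L₀ = 355 m
γ = 1/√(1 - 0.744²) = 1.4966
L = L₀/γ = 355/1.4966 = 237.2 m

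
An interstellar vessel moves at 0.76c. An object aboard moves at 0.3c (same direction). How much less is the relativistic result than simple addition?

Classical: u' + v = 0.3 + 0.76 = 1.06c
Relativistic: u = (0.3 + 0.76)/(1 + 0.228) = 1.06/1.228 = 0.8632c
Difference: 1.06 - 0.8632 = 0.1968c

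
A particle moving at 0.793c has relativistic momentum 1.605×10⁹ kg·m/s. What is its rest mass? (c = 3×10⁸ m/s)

γ = 1/√(1 - 0.793²) = 1.6414
v = 0.793 × 3×10⁸ = 2.379×10⁸ m/s
m = p/(γv) = 1.605×10⁹/(1.6414 × 2.379×10⁸) = 4.110 kg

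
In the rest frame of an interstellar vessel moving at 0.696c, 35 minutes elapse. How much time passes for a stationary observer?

Proper time Δt₀ = 35 minutes
γ = 1/√(1 - 0.696²) = 1.3927
Δt = γΔt₀ = 1.3927 × 35 = 48.74 minutes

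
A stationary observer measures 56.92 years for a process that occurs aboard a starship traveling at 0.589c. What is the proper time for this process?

Dilated time Δt = 56.92 years
γ = 1/√(1 - 0.589²) = 1.2374
Δt₀ = Δt/γ = 56.92/1.2374 = 46.00 years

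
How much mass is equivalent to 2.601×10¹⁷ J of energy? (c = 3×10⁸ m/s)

From E = mc², we get m = E/c²
c² = (3×10⁸)² = 9×10¹⁶ m²/s²
m = 2.601×10¹⁷ / 9×10¹⁶ = 2.890 kg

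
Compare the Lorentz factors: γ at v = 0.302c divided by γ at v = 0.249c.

γ₁ = 1/√(1 - 0.302²) = 1.0490
γ₂ = 1/√(1 - 0.249²) = 1.0325
γ₁/γ₂ = 1.0490/1.0325 = 1.016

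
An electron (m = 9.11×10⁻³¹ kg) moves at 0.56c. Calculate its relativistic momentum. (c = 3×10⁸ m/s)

γ = 1/√(1 - 0.56²) = 1.207
v = 0.56 × 3×10⁸ = 1.680×10⁸ m/s
p = γmv = 1.207 × 9.11×10⁻³¹ × 1.680×10⁸ = 1.847×10⁻²² kg·m/s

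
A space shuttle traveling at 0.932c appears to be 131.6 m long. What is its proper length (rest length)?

Contracted length L = 131.6 m
γ = 1/√(1 - 0.932²) = 2.759
L₀ = γL = 2.759 × 131.6 = 363.1 m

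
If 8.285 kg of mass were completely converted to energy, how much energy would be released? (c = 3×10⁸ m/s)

Using E = mc²:
c² = (3×10⁸)² = 9×10¹⁶ m²/s²
E = 8.285 × 9×10¹⁶ = 7.457×10¹⁷ J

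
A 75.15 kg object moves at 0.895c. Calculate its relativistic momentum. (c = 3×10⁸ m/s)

γ = 1/√(1 - 0.895²) = 2.2418
v = 0.895 × 3×10⁸ = 2.685×10⁸ m/s
p = γmv = 2.2418 × 75.15 × 2.685×10⁸ = 4.523×10¹⁰ kg·m/s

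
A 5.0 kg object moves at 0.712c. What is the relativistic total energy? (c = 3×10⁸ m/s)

γ = 1/√(1 - 0.712²) = 1.42414
mc² = 5.0 × (3×10⁸)² = 4.500×10¹⁷ J
E = γmc² = 1.42414 × 4.500×10¹⁷ = 6.409×10¹⁷ J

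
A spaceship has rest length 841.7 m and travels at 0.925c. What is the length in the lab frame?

Proper length L₀ = 841.7 m
γ = 1/√(1 - 0.925²) = 2.632
L = L₀/γ = 841.7/2.632 = 319.8 m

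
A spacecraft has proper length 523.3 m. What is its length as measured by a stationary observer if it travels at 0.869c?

Proper length L₀ = 523.3 m
γ = 1/√(1 - 0.869²) = 2.021
L = L₀/γ = 523.3/2.021 = 258.9 m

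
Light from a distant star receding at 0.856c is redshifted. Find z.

β = 0.856
(1+β)/(1-β) = 1.856/0.144 = 12.89
√(12.89) = 3.590
z = 3.590 - 1 = 2.590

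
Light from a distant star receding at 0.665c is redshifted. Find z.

β = 0.665
(1+β)/(1-β) = 1.665/0.335 = 4.970
√(4.970) = 2.229
z = 2.229 - 1 = 1.229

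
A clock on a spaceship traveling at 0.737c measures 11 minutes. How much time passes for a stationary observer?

Proper time Δt₀ = 11 minutes
γ = 1/√(1 - 0.737²) = 1.4795
Δt = γΔt₀ = 1.4795 × 11 = 16.27 minutes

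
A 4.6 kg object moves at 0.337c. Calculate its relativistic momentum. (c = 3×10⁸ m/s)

γ = 1/√(1 - 0.337²) = 1.06213
v = 0.337 × 3×10⁸ = 1.011×10⁸ m/s
p = γmv = 1.06213 × 4.6 × 1.011×10⁸ = 4.940×10⁸ kg·m/s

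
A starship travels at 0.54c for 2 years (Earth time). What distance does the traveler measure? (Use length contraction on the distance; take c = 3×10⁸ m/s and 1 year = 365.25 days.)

Earth distance: d = v × t = 0.54c × 2 yr = 1.0225×10¹⁶ m
γ = 1.1881
d' = d/γ = 1.0225×10¹⁶/1.1881 = 8.606×10¹⁵ m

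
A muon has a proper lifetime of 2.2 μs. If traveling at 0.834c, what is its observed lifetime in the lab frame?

Proper lifetime τ₀ = 2.2 μs
γ = 1/√(1 - 0.834²) = 1.8124
τ = γτ₀ = 1.8124 × 2.2 μs = 3.987 μs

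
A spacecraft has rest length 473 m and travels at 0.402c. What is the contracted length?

Proper length L₀ = 473 m
γ = 1/√(1 - 0.402²) = 1.0921
L = L₀/γ = 473/1.0921 = 433.1 m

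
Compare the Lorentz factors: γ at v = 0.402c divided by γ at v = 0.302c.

γ₁ = 1/√(1 - 0.402²) = 1.092
γ₂ = 1/√(1 - 0.302²) = 1.049
γ₁/γ₂ = 1.092/1.049 = 1.041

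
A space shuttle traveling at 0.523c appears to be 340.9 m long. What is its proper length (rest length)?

Contracted length L = 340.9 m
γ = 1/√(1 - 0.523²) = 1.1733
L₀ = γL = 1.1733 × 340.9 = 400.0 m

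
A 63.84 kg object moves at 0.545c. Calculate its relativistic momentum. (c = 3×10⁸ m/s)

γ = 1/√(1 - 0.545²) = 1.193
v = 0.545 × 3×10⁸ = 1.635×10⁸ m/s
p = γmv = 1.193 × 63.84 × 1.635×10⁸ = 1.245×10¹⁰ kg·m/s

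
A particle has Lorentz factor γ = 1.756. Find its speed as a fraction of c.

From γ = 1/√(1 - v²/c²):
1/γ² = 1/1.756² = 0.3243
v²/c² = 1 - 0.3243 = 0.6757
v/c = √(0.6757) = 0.8220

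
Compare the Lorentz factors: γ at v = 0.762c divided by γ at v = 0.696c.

γ₁ = 1/√(1 - 0.762²) = 1.5442
γ₂ = 1/√(1 - 0.696²) = 1.3927
γ₁/γ₂ = 1.5442/1.3927 = 1.109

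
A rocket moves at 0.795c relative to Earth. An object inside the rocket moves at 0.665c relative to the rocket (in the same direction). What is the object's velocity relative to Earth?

u = (u' + v)/(1 + u'v/c²)
Numerator: 0.665 + 0.795 = 1.46
Denominator: 1 + 0.528675 = 1.528675
u = 1.46/1.528675 = 0.9551c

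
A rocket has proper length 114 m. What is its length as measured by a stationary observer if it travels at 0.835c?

Proper length L₀ = 114 m
γ = 1/√(1 - 0.835²) = 1.8174
L = L₀/γ = 114/1.8174 = 62.73 m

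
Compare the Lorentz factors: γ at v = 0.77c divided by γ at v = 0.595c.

γ₁ = 1/√(1 - 0.77²) = 1.567
γ₂ = 1/√(1 - 0.595²) = 1.244
γ₁/γ₂ = 1.567/1.244 = 1.260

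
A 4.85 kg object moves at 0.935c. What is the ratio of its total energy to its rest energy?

E = γmc², E₀ = mc²
E/E₀ = γ = 1/√(1 - 0.935²) = 2.820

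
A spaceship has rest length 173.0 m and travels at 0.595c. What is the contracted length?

Proper length L₀ = 173.0 m
γ = 1/√(1 - 0.595²) = 1.2442
L = L₀/γ = 173.0/1.2442 = 139.0 m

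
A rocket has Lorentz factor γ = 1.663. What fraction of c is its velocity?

From γ = 1/√(1 - v²/c²):
1/γ² = 1/1.663² = 0.3616
v²/c² = 1 - 0.3616 = 0.6384
v/c = √(0.6384) = 0.7990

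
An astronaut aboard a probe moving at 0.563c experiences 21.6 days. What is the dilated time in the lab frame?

Proper time Δt₀ = 21.6 days
γ = 1/√(1 - 0.563²) = 1.210
Δt = γΔt₀ = 1.210 × 21.6 = 26.14 days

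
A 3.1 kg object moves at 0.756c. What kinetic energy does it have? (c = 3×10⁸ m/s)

γ = 1/√(1 - 0.756²) = 1.5277
γ - 1 = 0.5277
KE = (γ-1)mc² = 0.5277 × 3.1 × (3×10⁸)² = 1.472×10¹⁷ J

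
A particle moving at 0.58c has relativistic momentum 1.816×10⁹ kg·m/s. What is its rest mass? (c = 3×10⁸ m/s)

γ = 1/√(1 - 0.58²) = 1.2276
v = 0.58 × 3×10⁸ = 1.740×10⁸ m/s
m = p/(γv) = 1.816×10⁹/(1.2276 × 1.740×10⁸) = 8.502 kg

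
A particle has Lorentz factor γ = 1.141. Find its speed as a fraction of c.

From γ = 1/√(1 - v²/c²):
1/γ² = 1/1.141² = 0.76812
v²/c² = 1 - 0.76812 = 0.23188
v/c = √(0.23188) = 0.4815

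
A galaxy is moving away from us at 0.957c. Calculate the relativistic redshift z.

β = 0.957
(1+β)/(1-β) = 1.957/0.043 = 45.51
√(45.51) = 6.746
z = 6.746 - 1 = 5.746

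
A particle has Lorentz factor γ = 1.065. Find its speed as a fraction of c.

From γ = 1/√(1 - v²/c²):
1/γ² = 1/1.065² = 0.88166
v²/c² = 1 - 0.88166 = 0.11834
v/c = √(0.11834) = 0.3440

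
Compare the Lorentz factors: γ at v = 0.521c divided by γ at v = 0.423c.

γ₁ = 1/√(1 - 0.521²) = 1.172
γ₂ = 1/√(1 - 0.423²) = 1.104
γ₁/γ₂ = 1.172/1.104 = 1.062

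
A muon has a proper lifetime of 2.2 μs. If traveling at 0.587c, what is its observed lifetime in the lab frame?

Proper lifetime τ₀ = 2.2 μs
γ = 1/√(1 - 0.587²) = 1.235
τ = γτ₀ = 1.235 × 2.2 μs = 2.717 μs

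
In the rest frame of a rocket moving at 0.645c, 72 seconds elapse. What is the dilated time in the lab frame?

Proper time Δt₀ = 72 seconds
γ = 1/√(1 - 0.645²) = 1.3086
Δt = γΔt₀ = 1.3086 × 72 = 94.22 seconds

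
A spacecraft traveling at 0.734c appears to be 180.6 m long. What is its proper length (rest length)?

Contracted length L = 180.6 m
γ = 1/√(1 - 0.734²) = 1.4724
L₀ = γL = 1.4724 × 180.6 = 265.9 m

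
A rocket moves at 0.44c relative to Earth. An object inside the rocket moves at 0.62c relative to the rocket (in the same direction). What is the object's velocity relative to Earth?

u = (u' + v)/(1 + u'v/c²)
Numerator: 0.62 + 0.44 = 1.06
Denominator: 1 + 0.2728 = 1.2728
u = 1.06/1.2728 = 0.8328c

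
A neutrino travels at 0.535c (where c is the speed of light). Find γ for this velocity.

v/c = 0.535, so (v/c)² = 0.286225
1 - (v/c)² = 0.713775
γ = 1/√(0.713775) = 1.184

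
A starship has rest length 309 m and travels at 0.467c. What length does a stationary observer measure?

Proper length L₀ = 309 m
γ = 1/√(1 - 0.467²) = 1.131
L = L₀/γ = 309/1.131 = 273.2 m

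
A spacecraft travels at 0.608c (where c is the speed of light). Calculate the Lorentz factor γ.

v/c = 0.608, so (v/c)² = 0.369664
1 - (v/c)² = 0.630336
γ = 1/√(0.630336) = 1.260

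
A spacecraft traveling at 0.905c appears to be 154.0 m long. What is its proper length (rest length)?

Contracted length L = 154.0 m
γ = 1/√(1 - 0.905²) = 2.3507
L₀ = γL = 2.3507 × 154.0 = 362.0 m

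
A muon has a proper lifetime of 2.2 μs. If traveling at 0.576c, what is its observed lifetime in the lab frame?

Proper lifetime τ₀ = 2.2 μs
γ = 1/√(1 - 0.576²) = 1.223
τ = γτ₀ = 1.223 × 2.2 μs = 2.691 μs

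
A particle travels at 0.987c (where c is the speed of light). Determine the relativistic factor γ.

v/c = 0.987, so (v/c)² = 0.974169
1 - (v/c)² = 0.025831
γ = 1/√(0.025831) = 6.222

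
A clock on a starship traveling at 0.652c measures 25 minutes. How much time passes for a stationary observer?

Proper time Δt₀ = 25 minutes
γ = 1/√(1 - 0.652²) = 1.3189
Δt = γΔt₀ = 1.3189 × 25 = 32.97 minutes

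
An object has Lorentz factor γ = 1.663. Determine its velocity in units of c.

From γ = 1/√(1 - v²/c²):
1/γ² = 1/1.663² = 0.3616
v²/c² = 1 - 0.3616 = 0.6384
v/c = √(0.6384) = 0.7990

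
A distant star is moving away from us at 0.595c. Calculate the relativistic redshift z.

β = 0.595
(1+β)/(1-β) = 1.595/0.405 = 3.9383
√(3.9383) = 1.9845
z = 1.9845 - 1 = 0.9845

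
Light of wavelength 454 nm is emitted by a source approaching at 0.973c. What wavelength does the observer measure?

β = 0.973
Wavelength Doppler factor = √(0.027/1.973) = √(0.013685) = 0.11698
λ_obs = 454 × 0.11698 = 53.11 nm (blueshift)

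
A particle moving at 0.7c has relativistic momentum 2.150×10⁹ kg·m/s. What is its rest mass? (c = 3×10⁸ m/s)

γ = 1/√(1 - 0.7²) = 1.4003
v = 0.7 × 3×10⁸ = 2.100×10⁸ m/s
m = p/(γv) = 2.150×10⁹/(1.4003 × 2.100×10⁸) = 7.311 kg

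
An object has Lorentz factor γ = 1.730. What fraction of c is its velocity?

From γ = 1/√(1 - v²/c²):
1/γ² = 1/1.730² = 0.3341
v²/c² = 1 - 0.3341 = 0.6659
v/c = √(0.6659) = 0.8160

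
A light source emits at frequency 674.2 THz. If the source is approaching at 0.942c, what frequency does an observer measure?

β = v/c = 0.942
(1+β)/(1-β) = 1.942/0.058 = 33.48
Doppler factor = √(33.48) = 5.786
f_obs = 674.2 × 5.786 = 3901 THz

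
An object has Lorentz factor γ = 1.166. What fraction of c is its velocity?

From γ = 1/√(1 - v²/c²):
1/γ² = 1/1.166² = 0.7355
v²/c² = 1 - 0.7355 = 0.2645
v/c = √(0.2645) = 0.5143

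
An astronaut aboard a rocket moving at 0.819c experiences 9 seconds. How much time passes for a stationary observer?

Proper time Δt₀ = 9 seconds
γ = 1/√(1 - 0.819²) = 1.743
Δt = γΔt₀ = 1.743 × 9 = 15.69 seconds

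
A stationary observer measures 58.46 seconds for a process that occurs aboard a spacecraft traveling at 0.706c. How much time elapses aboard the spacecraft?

Dilated time Δt = 58.46 seconds
γ = 1/√(1 - 0.706²) = 1.412
Δt₀ = Δt/γ = 58.46/1.412 = 41.40 seconds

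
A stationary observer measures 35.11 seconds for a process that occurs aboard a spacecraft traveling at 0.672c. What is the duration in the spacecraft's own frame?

Dilated time Δt = 35.11 seconds
γ = 1/√(1 - 0.672²) = 1.3503
Δt₀ = Δt/γ = 35.11/1.3503 = 26.00 seconds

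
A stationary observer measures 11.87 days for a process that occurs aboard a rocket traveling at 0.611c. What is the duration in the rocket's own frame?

Dilated time Δt = 11.87 days
γ = 1/√(1 - 0.611²) = 1.2632
Δt₀ = Δt/γ = 11.87/1.2632 = 9.397 days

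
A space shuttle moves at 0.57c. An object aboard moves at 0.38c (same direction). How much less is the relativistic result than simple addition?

Classical: u' + v = 0.38 + 0.57 = 0.95c
Relativistic: u = (0.38 + 0.57)/(1 + 0.2166) = 0.95/1.2166 = 0.7809c
Difference: 0.95 - 0.7809 = 0.1691c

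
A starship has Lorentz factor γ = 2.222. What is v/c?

From γ = 1/√(1 - v²/c²):
1/γ² = 1/2.222² = 0.2025
v²/c² = 1 - 0.2025 = 0.7975
v/c = √(0.7975) = 0.8930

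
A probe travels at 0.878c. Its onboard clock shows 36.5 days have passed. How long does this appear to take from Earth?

Proper time Δt₀ = 36.5 days
γ = 1/√(1 - 0.878²) = 2.089
Δt = γΔt₀ = 2.089 × 36.5 = 76.25 days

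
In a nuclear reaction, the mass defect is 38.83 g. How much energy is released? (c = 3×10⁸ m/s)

Convert mass defect: Δm = 38.83 g = 0.03883 kg
E = Δm·c² = 0.03883 × (3×10⁸)²
= 0.03883 × 9×10¹⁶ = 3.495×10¹⁵ J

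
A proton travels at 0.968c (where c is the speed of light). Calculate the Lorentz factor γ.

v/c = 0.968, so (v/c)² = 0.937024
1 - (v/c)² = 0.062976
γ = 1/√(0.062976) = 3.985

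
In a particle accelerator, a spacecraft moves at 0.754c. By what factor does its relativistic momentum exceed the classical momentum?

p_rel = γmv, p_class = mv
Ratio = γ = 1/√(1 - 0.754²)
= 1/√(0.431484) = 1.522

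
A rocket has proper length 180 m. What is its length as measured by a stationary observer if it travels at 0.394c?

Proper length L₀ = 180 m
γ = 1/√(1 - 0.394²) = 1.088
L = L₀/γ = 180/1.088 = 165.4 m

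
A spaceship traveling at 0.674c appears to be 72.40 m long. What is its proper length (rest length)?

Contracted length L = 72.40 m
γ = 1/√(1 - 0.674²) = 1.3537
L₀ = γL = 1.3537 × 72.40 = 98.01 m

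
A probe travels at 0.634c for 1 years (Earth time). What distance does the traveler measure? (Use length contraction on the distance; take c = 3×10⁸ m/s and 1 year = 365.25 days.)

Earth distance: d = v × t = 0.634c × 1 yr = 6.002×10¹⁵ m
γ = 1.293
d' = d/γ = 6.002×10¹⁵/1.293 = 4.642×10¹⁵ m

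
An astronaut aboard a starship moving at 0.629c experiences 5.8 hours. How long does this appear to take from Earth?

Proper time Δt₀ = 5.8 hours
γ = 1/√(1 - 0.629²) = 1.2863
Δt = γΔt₀ = 1.2863 × 5.8 = 7.461 hours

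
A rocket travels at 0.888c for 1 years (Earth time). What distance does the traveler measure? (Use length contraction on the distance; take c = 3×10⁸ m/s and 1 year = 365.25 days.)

Earth distance: d = v × t = 0.888c × 1 yr = 8.4069×10¹⁵ m
γ = 2.1747
d' = d/γ = 8.4069×10¹⁵/2.1747 = 3.866×10¹⁵ m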